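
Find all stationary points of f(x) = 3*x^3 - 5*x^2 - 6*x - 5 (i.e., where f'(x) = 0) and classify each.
f'(x) = 9*x^2 - 10*x - 6

Solve f'(x) = 0:
  9*x^2 - 10*x - 6 = 0 has no rational roots; quadratic formula: x = (10 ± √316)/18.
  ⇒ x = 5/9 - sqrt(79)/9 ≈ -0.4320, 5/9 + sqrt(79)/9 ≈ 1.5431

f''(x) = 18*x - 10
Second-derivative test at each critical point:
  f''(-0.4320) = -17.7764 < 0 → local maximum
  f''(1.5431) = 17.7764 > 0 → local minimum

Critical points: x = 5/9 - sqrt(79)/9 ≈ -0.4320 (local maximum); x = 5/9 + sqrt(79)/9 ≈ 1.5431 (local minimum)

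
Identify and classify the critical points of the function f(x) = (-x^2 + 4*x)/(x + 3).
f'(x) = (-x^2 - 6*x + 12)/(x^2 + 6*x + 9)

Solve f'(x) = 0:
  f'(x) = -(x^2 + 6*x - 12)/(x + 3)^2; the denominator is positive wherever f is defined, so f'(x) = 0 ⇔ -x^2 - 6*x + 12 = 0.
  x^2 + 6*x - 12 = 0 has no rational roots; quadratic formula: x = (-6 ± √84)/2.
  ⇒ x = -sqrt(21) - 3 ≈ -7.5826, -3 + sqrt(21) ≈ 1.5826

f''(x) = -42/(x^3 + 9*x^2 + 27*x + 27)
Second-derivative test at each critical point:
  f''(-7.5826) = 0.4364 > 0 → local minimum
  f''(1.5826) = -0.4364 < 0 → local maximum

Critical points: x = -sqrt(21) - 3 ≈ -7.5826 (local minimum); x = -3 + sqrt(21) ≈ 1.5826 (local maximum)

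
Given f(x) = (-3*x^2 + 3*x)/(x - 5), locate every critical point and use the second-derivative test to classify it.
f'(x) = 3*(-x^2 + 10*x - 5)/(x^2 - 10*x + 25)

Solve f'(x) = 0:
  f'(x) = -3*(x^2 - 10*x + 5)/(x - 5)^2; the denominator is positive wherever f is defined, so f'(x) = 0 ⇔ -3*x^2 + 30*x - 15 = 0.
  Factor: -3*x^2 + 30*x - 15 = -3*(x^2 - 10*x + 5); x^2 - 10*x + 5 = 0 has no rational roots; quadratic formula: x = (10 ± √80)/2.
  ⇒ x = 5 - 2*sqrt(5) ≈ 0.5279, 2*sqrt(5) + 5 ≈ 9.4721

f''(x) = -120/(x^3 - 15*x^2 + 75*x - 125)
Second-derivative test at each critical point:
  f''(0.5279) = 1.3416 > 0 → local minimum
  f''(9.4721) = -1.3416 < 0 → local maximum

Critical points: x = 5 - 2*sqrt(5) ≈ 0.5279 (local minimum); x = 2*sqrt(5) + 5 ≈ 9.4721 (local maximum)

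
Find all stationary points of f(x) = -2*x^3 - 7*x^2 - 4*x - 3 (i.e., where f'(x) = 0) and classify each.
f'(x) = -6*x^2 - 14*x - 4

Solve f'(x) = 0:
  Factor: -6*x^2 - 14*x - 4 = -2*(x + 2)*(3*x + 1) = 0.
  ⇒ x = -2, -1/3

f''(x) = -12*x - 14
Second-derivative test at each critical point:
  f''(-2) = 10 > 0 → local minimum
  f''(-1/3) = -10 < 0 → local maximum

Critical points: x = -2 (local minimum); x = -1/3 (local maximum)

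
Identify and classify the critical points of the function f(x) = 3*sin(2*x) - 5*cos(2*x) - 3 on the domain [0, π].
f'(x) = 10*sin(2*x) + 6*cos(2*x)

Solve f'(x) = 0 on [0, π]:
  f'(x) = 0 ⇔ 3*cos(2*x) = -5*sin(2*x) ⇔ tan(2*x) = -3/5, i.e. 2*x = arctan(-3/5) + nπ; keep the solutions lying in [0, π].
  ⇒ x = -atan(3/5)/2 + pi/2 ≈ 1.3006, pi - atan(3/5)/2 ≈ 2.8714

f''(x) = -12*sin(2*x) + 20*cos(2*x)
Second-derivative test at each critical point:
  f''(1.3006) = -23.3238 < 0 → local maximum
  f''(2.8714) = 23.3238 > 0 → local minimum

Critical points: x = -atan(3/5)/2 + pi/2 ≈ 1.3006 (local maximum); x = pi - atan(3/5)/2 ≈ 2.8714 (local minimum)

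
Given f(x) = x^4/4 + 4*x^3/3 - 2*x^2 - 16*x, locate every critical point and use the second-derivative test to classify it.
f'(x) = x^3 + 4*x^2 - 4*x - 16

Solve f'(x) = 0:
  Factor: x^3 + 4*x^2 - 4*x - 16 = (x - 2)*(x + 2)*(x + 4) = 0.
  ⇒ x = -4, -2, 2

f''(x) = 3*x^2 + 8*x - 4
Second-derivative test at each critical point:
  f''(-4) = 12 > 0 → local minimum
  f''(-2) = -8 < 0 → local maximum
  f''(2) = 24 > 0 → local minimum

Critical points: x = -4 (local minimum); x = -2 (local maximum); x = 2 (local minimum)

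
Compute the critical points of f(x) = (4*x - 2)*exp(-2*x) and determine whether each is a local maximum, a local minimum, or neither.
f'(x) = 8*(1 - x)*exp(-2*x)

Solve f'(x) = 0:
  f'(x) = (8 - 8*x)·exp(-2*x) and exp(-2*x) > 0 for every x, so f'(x) = 0 ⇔ 8 - 8*x = 0.
  Factor: 8 - 8*x = -8*(x - 1) = 0.
  ⇒ x = 1

f''(x) = 8*(2*x - 3)*exp(-2*x)
Second-derivative test at each critical point:
  f''(1) = -1.0827 < 0 → local maximum

Critical points: x = 1 (local maximum)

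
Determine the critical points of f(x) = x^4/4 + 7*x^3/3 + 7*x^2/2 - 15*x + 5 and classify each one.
f'(x) = x^3 + 7*x^2 + 7*x - 15

Solve f'(x) = 0:
  Factor: x^3 + 7*x^2 + 7*x - 15 = (x - 1)*(x + 3)*(x + 5) = 0.
  ⇒ x = -5, -3, 1

f''(x) = 3*x^2 + 14*x + 7
Second-derivative test at each critical point:
  f''(-5) = 12 > 0 → local minimum
  f''(-3) = -8 < 0 → local maximum
  f''(1) = 24 > 0 → local minimum

Critical points: x = -5 (local minimum); x = -3 (local maximum); x = 1 (local minimum)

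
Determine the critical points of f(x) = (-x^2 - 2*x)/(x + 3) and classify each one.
f'(x) = (-x^2 - 6*x - 6)/(x^2 + 6*x + 9)

Solve f'(x) = 0:
  f'(x) = -(x^2 + 6*x + 6)/(x + 3)^2; the denominator is positive wherever f is defined, so f'(x) = 0 ⇔ -x^2 - 6*x - 6 = 0.
  x^2 + 6*x + 6 = 0 has no rational roots; quadratic formula: x = (-6 ± √12)/2.
  ⇒ x = -3 - sqrt(3) ≈ -4.7321, -3 + sqrt(3) ≈ -1.2679

f''(x) = -6/(x^3 + 9*x^2 + 27*x + 27)
Second-derivative test at each critical point:
  f''(-4.7321) = 1.1547 > 0 → local minimum
  f''(-1.2679) = -1.1547 < 0 → local maximum

Critical points: x = -3 - sqrt(3) ≈ -4.7321 (local minimum); x = -3 + sqrt(3) ≈ -1.2679 (local maximum)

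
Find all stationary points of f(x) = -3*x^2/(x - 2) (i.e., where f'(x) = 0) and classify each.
f'(x) = 3*x*(4 - x)/(x - 2)^2

Solve f'(x) = 0:
  f'(x) = -3*x*(x - 4)/(x - 2)^2; the denominator is positive wherever f is defined, so f'(x) = 0 ⇔ -3*x^2 + 12*x = 0.
  Factor: -3*x^2 + 12*x = -3*x*(x - 4) = 0.
  ⇒ x = 0, 4

f''(x) = -24/(x^3 - 6*x^2 + 12*x - 8)
Second-derivative test at each critical point:
  f''(0) = 3 > 0 → local minimum
  f''(4) = -3 < 0 → local maximum

Critical points: x = 0 (local minimum); x = 4 (local maximum)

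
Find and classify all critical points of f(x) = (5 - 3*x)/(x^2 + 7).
f'(x) = (3*x^2 - 10*x - 21)/(x^4 + 14*x^2 + 49)

Solve f'(x) = 0:
  f'(x) = (3*x^2 - 10*x - 21)/(x^2 + 7)^2; the denominator is positive wherever f is defined, so f'(x) = 0 ⇔ 3*x^2 - 10*x - 21 = 0.
  3*x^2 - 10*x - 21 = 0 has no rational roots; quadratic formula: x = (10 ± √352)/6.
  ⇒ x = 5/3 - 2*sqrt(22)/3 ≈ -1.4603, 5/3 + 2*sqrt(22)/3 ≈ 4.7936

f''(x) = 2*(4*x^2*(5 - 3*x) + (9*x - 5)*(x^2 + 7))/(x^2 + 7)^3
Second-derivative test at each critical point:
  f''(-1.4603) = -0.2250 < 0 → local maximum
  f''(4.7936) = 0.0209 > 0 → local minimum

Critical points: x = 5/3 - 2*sqrt(22)/3 ≈ -1.4603 (local maximum); x = 5/3 + 2*sqrt(22)/3 ≈ 4.7936 (local minimum)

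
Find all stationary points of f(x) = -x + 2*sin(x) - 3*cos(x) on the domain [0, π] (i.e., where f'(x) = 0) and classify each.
f'(x) = 3*sin(x) + 2*cos(x) - 1

Solve f'(x) = 0 on [0, π]:
  f'(x) = 0 ⇔ 3*sin(x) + 2*cos(x) = 1. Write the left side as R·cos(x + φ) with R = √(2² + (-3)²) = sqrt(13), cos φ = 2*sqrt(13)/13, sin φ = -3*sqrt(13)/13; then cos(x + φ) = sqrt(13)/13. Solve for x and keep the solutions lying in [0, π].
  ⇒ x = atan((3 + 4*sqrt(3))/(2 - 6*sqrt(3))) + pi ≈ 2.2726

f''(x) = -2*sin(x) + 3*cos(x)
Second-derivative test at each critical point:
  f''(2.2726) = -3.4641 < 0 → local maximum

Critical points: x = atan((3 + 4*sqrt(3))/(2 - 6*sqrt(3))) + pi ≈ 2.2726 (local maximum)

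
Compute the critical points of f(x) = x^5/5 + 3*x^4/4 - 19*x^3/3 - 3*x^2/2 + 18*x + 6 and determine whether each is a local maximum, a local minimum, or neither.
f'(x) = x^4 + 3*x^3 - 19*x^2 - 3*x + 18

Solve f'(x) = 0:
  Factor: x^4 + 3*x^3 - 19*x^2 - 3*x + 18 = (x - 3)*(x - 1)*(x + 1)*(x + 6) = 0.
  ⇒ x = -6, -1, 1, 3

f''(x) = 4*x^3 + 9*x^2 - 38*x - 3
Second-derivative test at each critical point:
  f''(-6) = -315 < 0 → local maximum
  f''(-1) = 40 > 0 → local minimum
  f''(1) = -28 < 0 → local maximum
  f''(3) = 72 > 0 → local minimum

Critical points: x = -6 (local maximum); x = -1 (local minimum); x = 1 (local maximum); x = 3 (local minimum)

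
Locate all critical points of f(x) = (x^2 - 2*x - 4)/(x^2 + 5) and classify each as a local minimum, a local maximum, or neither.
f'(x) = 2*(x^2 + 9*x - 5)/(x^4 + 10*x^2 + 25)

Solve f'(x) = 0:
  f'(x) = 2*(x^2 + 9*x - 5)/(x^2 + 5)^2; the denominator is positive wherever f is defined, so f'(x) = 0 ⇔ 2*x^2 + 18*x - 10 = 0.
  Factor: 2*x^2 + 18*x - 10 = 2*(x^2 + 9*x - 5); x^2 + 9*x - 5 = 0 has no rational roots; quadratic formula: x = (-9 ± √101)/2.
  ⇒ x = -sqrt(101)/2 - 9/2 ≈ -9.5249, -9/2 + sqrt(101)/2 ≈ 0.5249

f''(x) = 2*(-2*x^3 - 27*x^2 + 30*x + 45)/(x^6 + 15*x^4 + 75*x^2 + 125)
Second-derivative test at each critical point:
  f''(-9.5249) = -0.0022 < 0 → local maximum
  f''(0.5249) = 0.7222 > 0 → local minimum

Critical points: x = -sqrt(101)/2 - 9/2 ≈ -9.5249 (local maximum); x = -9/2 + sqrt(101)/2 ≈ 0.5249 (local minimum)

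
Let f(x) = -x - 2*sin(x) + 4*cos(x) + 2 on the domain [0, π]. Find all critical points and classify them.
f'(x) = -4*sin(x) - 2*cos(x) - 1

Solve f'(x) = 0 on [0, π]:
  f'(x) = 0 ⇔ -4*sin(x) - 2*cos(x) = 1. Write the left side as R·cos(x + φ) with R = √((-2)² + 4²) = 2*sqrt(5), cos φ = -sqrt(5)/5, sin φ = 2*sqrt(5)/5; then cos(x + φ) = sqrt(5)/10. Solve for x and keep the solutions lying in [0, π].
  ⇒ x = atan((-2 + sqrt(19))/(-2*sqrt(19) - 1)) + pi ≈ 2.9035

f''(x) = 2*sin(x) - 4*cos(x)
Second-derivative test at each critical point:
  f''(2.9035) = 4.3589 > 0 → local minimum

Critical points: x = atan((-2 + sqrt(19))/(-2*sqrt(19) - 1)) + pi ≈ 2.9035 (local minimum)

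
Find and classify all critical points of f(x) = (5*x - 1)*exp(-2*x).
f'(x) = (7 - 10*x)*exp(-2*x)

Solve f'(x) = 0:
  f'(x) = (7 - 10*x)·exp(-2*x) and exp(-2*x) > 0 for every x, so f'(x) = 0 ⇔ 7 - 10*x = 0.
  7 - 10*x = 0.
  ⇒ x = 7/10

f''(x) = 4*(5*x - 6)*exp(-2*x)
Second-derivative test at each critical point:
  f''(7/10) = -2.4660 < 0 → local maximum

Critical points: x = 7/10 (local maximum)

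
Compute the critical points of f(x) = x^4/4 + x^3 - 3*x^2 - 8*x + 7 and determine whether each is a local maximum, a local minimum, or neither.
f'(x) = x^3 + 3*x^2 - 6*x - 8

Solve f'(x) = 0:
  Factor: x^3 + 3*x^2 - 6*x - 8 = (x - 2)*(x + 1)*(x + 4) = 0.
  ⇒ x = -4, -1, 2

f''(x) = 3*x^2 + 6*x - 6
Second-derivative test at each critical point:
  f''(-4) = 18 > 0 → local minimum
  f''(-1) = -9 < 0 → local maximum
  f''(2) = 18 > 0 → local minimum

Critical points: x = -4 (local minimum); x = -1 (local maximum); x = 2 (local minimum)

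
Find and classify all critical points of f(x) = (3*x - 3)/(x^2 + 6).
f'(x) = 3*(x^2 - 2*x*(x - 1) + 6)/(x^2 + 6)^2

Solve f'(x) = 0:
  f'(x) = -3*(x^2 - 2*x - 6)/(x^2 + 6)^2; the denominator is positive wherever f is defined, so f'(x) = 0 ⇔ -3*x^2 + 6*x + 18 = 0.
  Factor: -3*x^2 + 6*x + 18 = -3*(x^2 - 2*x - 6); x^2 - 2*x - 6 = 0 has no rational roots; quadratic formula: x = (2 ± √28)/2.
  ⇒ x = 1 - sqrt(7) ≈ -1.6458, 1 + sqrt(7) ≈ 3.6458

f''(x) = 6*(4*x^2*(x - 1) + (1 - 3*x)*(x^2 + 6))/(x^2 + 6)^3
Second-derivative test at each critical point:
  f''(-1.6458) = 0.2093 > 0 → local minimum
  f''(3.6458) = -0.0427 < 0 → local maximum

Critical points: x = 1 - sqrt(7) ≈ -1.6458 (local minimum); x = 1 + sqrt(7) ≈ 3.6458 (local maximum)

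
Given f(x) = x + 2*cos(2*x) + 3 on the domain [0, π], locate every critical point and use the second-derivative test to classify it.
f'(x) = 1 - 4*sin(2*x)

Solve f'(x) = 0 on [0, π]:
  f'(x) = 0 ⇔ sin(2*x) = 1/4, i.e. 2*x = arcsin(1/4) + 2nπ or 2*x = π − arcsin(1/4) + 2nπ; keep the solutions lying in [0, π].
  ⇒ x = asin(1/4)/2 ≈ 0.1263, -asin(1/4)/2 + pi/2 ≈ 1.4445

f''(x) = -8*cos(2*x)
Second-derivative test at each critical point:
  f''(0.1263) = -7.7460 < 0 → local maximum
  f''(1.4445) = 7.7460 > 0 → local minimum

Critical points: x = asin(1/4)/2 ≈ 0.1263 (local maximum); x = -asin(1/4)/2 + pi/2 ≈ 1.4445 (local minimum)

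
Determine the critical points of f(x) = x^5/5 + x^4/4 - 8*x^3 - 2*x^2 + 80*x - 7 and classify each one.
f'(x) = x^4 + x^3 - 24*x^2 - 4*x + 80

Solve f'(x) = 0:
  Factor: x^4 + x^3 - 24*x^2 - 4*x + 80 = (x - 4)*(x - 2)*(x + 2)*(x + 5) = 0.
  ⇒ x = -5, -2, 2, 4

f''(x) = 4*x^3 + 3*x^2 - 48*x - 4
Second-derivative test at each critical point:
  f''(-5) = -189 < 0 → local maximum
  f''(-2) = 72 > 0 → local minimum
  f''(2) = -56 < 0 → local maximum
  f''(4) = 108 > 0 → local minimum

Critical points: x = -5 (local maximum); x = -2 (local minimum); x = 2 (local maximum); x = 4 (local minimum)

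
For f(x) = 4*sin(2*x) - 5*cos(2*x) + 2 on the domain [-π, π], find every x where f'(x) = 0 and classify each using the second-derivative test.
f'(x) = 10*sin(2*x) + 8*cos(2*x)

Solve f'(x) = 0 on [-π, π]:
  f'(x) = 0 ⇔ 4*cos(2*x) = -5*sin(2*x) ⇔ tan(2*x) = -4/5, i.e. 2*x = arctan(-4/5) + nπ; keep the solutions lying in [-π, π].
  ⇒ x = -pi/2 - atan(4/5)/2 ≈ -1.9082, -atan(4/5)/2 ≈ -0.3374, -atan(4/5)/2 + pi/2 ≈ 1.2334, pi - atan(4/5)/2 ≈ 2.8042

f''(x) = -16*sin(2*x) + 20*cos(2*x)
Second-derivative test at each critical point:
  f''(-1.9082) = -25.6125 < 0 → local maximum
  f''(-0.3374) = 25.6125 > 0 → local minimum
  f''(1.2334) = -25.6125 < 0 → local maximum
  f''(2.8042) = 25.6125 > 0 → local minimum

Critical points: x = -pi/2 - atan(4/5)/2 ≈ -1.9082 (local maximum); x = -atan(4/5)/2 ≈ -0.3374 (local minimum); x = -atan(4/5)/2 + pi/2 ≈ 1.2334 (local maximum); x = pi - atan(4/5)/2 ≈ 2.8042 (local minimum)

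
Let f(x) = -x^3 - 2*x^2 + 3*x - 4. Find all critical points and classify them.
f'(x) = -3*x^2 - 4*x + 3

Solve f'(x) = 0:
  3*x^2 + 4*x - 3 = 0 has no rational roots; quadratic formula: x = (-4 ± √52)/6.
  ⇒ x = -sqrt(13)/3 - 2/3 ≈ -1.8685, -2/3 + sqrt(13)/3 ≈ 0.5352

f''(x) = -6*x - 4
Second-derivative test at each critical point:
  f''(-1.8685) = 7.2111 > 0 → local minimum
  f''(0.5352) = -7.2111 < 0 → local maximum

Critical points: x = -sqrt(13)/3 - 2/3 ≈ -1.8685 (local minimum); x = -2/3 + sqrt(13)/3 ≈ 0.5352 (local maximum)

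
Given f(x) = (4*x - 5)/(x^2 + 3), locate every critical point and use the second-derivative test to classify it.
f'(x) = 2*(-2*x^2 + 5*x + 6)/(x^4 + 6*x^2 + 9)

Solve f'(x) = 0:
  f'(x) = -2*(2*x^2 - 5*x - 6)/(x^2 + 3)^2; the denominator is positive wherever f is defined, so f'(x) = 0 ⇔ -4*x^2 + 10*x + 12 = 0.
  Factor: -4*x^2 + 10*x + 12 = -2*(2*x^2 - 5*x - 6); 2*x^2 - 5*x - 6 = 0 has no rational roots; quadratic formula: x = (5 ± √73)/4.
  ⇒ x = 5/4 - sqrt(73)/4 ≈ -0.8860, 5/4 + sqrt(73)/4 ≈ 3.3860

f''(x) = 2*(4*x^2*(4*x - 5) + (5 - 12*x)*(x^2 + 3))/(x^2 + 3)^3
Second-derivative test at each critical point:
  f''(-0.8860) = 1.1928 > 0 → local minimum
  f''(3.3860) = -0.0817 < 0 → local maximum

Critical points: x = 5/4 - sqrt(73)/4 ≈ -0.8860 (local minimum); x = 5/4 + sqrt(73)/4 ≈ 3.3860 (local maximum)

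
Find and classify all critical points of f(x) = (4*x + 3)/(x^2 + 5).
f'(x) = 2*(-2*x^2 - 3*x + 10)/(x^4 + 10*x^2 + 25)

Solve f'(x) = 0:
  f'(x) = -2*(2*x^2 + 3*x - 10)/(x^2 + 5)^2; the denominator is positive wherever f is defined, so f'(x) = 0 ⇔ -4*x^2 - 6*x + 20 = 0.
  Factor: -4*x^2 - 6*x + 20 = -2*(2*x^2 + 3*x - 10); 2*x^2 + 3*x - 10 = 0 has no rational roots; quadratic formula: x = (-3 ± √89)/4.
  ⇒ x = -sqrt(89)/4 - 3/4 ≈ -3.1085, -3/4 + sqrt(89)/4 ≈ 1.6085

f''(x) = 2*(4*x^2*(4*x + 3) - 3*(4*x + 1)*(x^2 + 5))/(x^2 + 5)^3
Second-derivative test at each critical point:
  f''(-3.1085) = 0.0878 > 0 → local minimum
  f''(1.6085) = -0.3278 < 0 → local maximum

Critical points: x = -sqrt(89)/4 - 3/4 ≈ -3.1085 (local minimum); x = -3/4 + sqrt(89)/4 ≈ 1.6085 (local maximum)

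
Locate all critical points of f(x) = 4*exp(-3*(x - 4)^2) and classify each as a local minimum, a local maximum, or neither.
f'(x) = 24*(4 - x)*exp(-3*(x - 4)^2)

Solve f'(x) = 0:
  f'(x) = (96 - 24*x)·exp(-3*(x - 4)^2) and exp(-3*(x - 4)^2) > 0 for every x, so f'(x) = 0 ⇔ 96 - 24*x = 0.
  Factor: 96 - 24*x = -24*(x - 4) = 0.
  ⇒ x = 4

f''(x) = 24*(6*(x - 4)^2 - 1)*exp(-3*(x - 4)^2)
Second-derivative test at each critical point:
  f''(4) = -24 < 0 → local maximum

Critical points: x = 4 (local maximum)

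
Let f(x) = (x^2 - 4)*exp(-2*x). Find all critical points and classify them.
f'(x) = 2*(-x^2 + x + 4)*exp(-2*x)

Solve f'(x) = 0:
  f'(x) = (-2*x^2 + 2*x + 8)·exp(-2*x) and exp(-2*x) > 0 for every x, so f'(x) = 0 ⇔ -2*x^2 + 2*x + 8 = 0.
  Factor: -2*x^2 + 2*x + 8 = -2*(x^2 - x - 4); x^2 - x - 4 = 0 has no rational roots; quadratic formula: x = (1 ± √17)/2.
  ⇒ x = 1/2 - sqrt(17)/2 ≈ -1.5616, 1/2 + sqrt(17)/2 ≈ 2.5616

f''(x) = 2*(2*x^2 - 4*x - 7)*exp(-2*x)
Second-derivative test at each critical point:
  f''(-1.5616) = 187.3277 > 0 → local minimum
  f''(2.5616) = -0.0491 < 0 → local maximum

Critical points: x = 1/2 - sqrt(17)/2 ≈ -1.5616 (local minimum); x = 1/2 + sqrt(17)/2 ≈ 2.5616 (local maximum)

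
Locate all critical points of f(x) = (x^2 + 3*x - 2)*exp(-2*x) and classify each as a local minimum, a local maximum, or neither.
f'(x) = (-2*x^2 - 4*x + 7)*exp(-2*x)

Solve f'(x) = 0:
  f'(x) = (-2*x^2 - 4*x + 7)·exp(-2*x) and exp(-2*x) > 0 for every x, so f'(x) = 0 ⇔ -2*x^2 - 4*x + 7 = 0.
  2*x^2 + 4*x - 7 = 0 has no rational roots; quadratic formula: x = (-4 ± √72)/4.
  ⇒ x = -3*sqrt(2)/2 - 1 ≈ -3.1213, -1 + 3*sqrt(2)/2 ≈ 1.1213

f''(x) = 2*(2*x^2 + 2*x - 9)*exp(-2*x)
Second-derivative test at each critical point:
  f''(-3.1213) = 4363.2556 > 0 → local minimum
  f''(1.1213) = -0.9009 < 0 → local maximum

Critical points: x = -3*sqrt(2)/2 - 1 ≈ -3.1213 (local minimum); x = -1 + 3*sqrt(2)/2 ≈ 1.1213 (local maximum)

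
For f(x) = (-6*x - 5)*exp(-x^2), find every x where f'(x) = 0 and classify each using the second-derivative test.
f'(x) = 2*(x*(6*x + 5) - 3)*exp(-x^2)

Solve f'(x) = 0:
  f'(x) = (12*x^2 + 10*x - 6)·exp(-x^2) and exp(-x^2) > 0 for every x, so f'(x) = 0 ⇔ 12*x^2 + 10*x - 6 = 0.
  Factor: 12*x^2 + 10*x - 6 = 2*(6*x^2 + 5*x - 3); 6*x^2 + 5*x - 3 = 0 has no rational roots; quadratic formula: x = (-5 ± √97)/12.
  ⇒ x = -sqrt(97)/12 - 5/12 ≈ -1.2374, -5/12 + sqrt(97)/12 ≈ 0.4041

f''(x) = 2*(-12*x^3 - 10*x^2 + 18*x + 5)*exp(-x^2)
Second-derivative test at each critical point:
  f''(-1.2374) = -4.2603 < 0 → local maximum
  f''(0.4041) = 16.7304 > 0 → local minimum

Critical points: x = -sqrt(97)/12 - 5/12 ≈ -1.2374 (local maximum); x = -5/12 + sqrt(97)/12 ≈ 0.4041 (local minimum)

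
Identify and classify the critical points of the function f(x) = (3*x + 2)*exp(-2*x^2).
f'(x) = (-4*x*(3*x + 2) + 3)*exp(-2*x^2)

Solve f'(x) = 0:
  f'(x) = (-12*x^2 - 8*x + 3)·exp(-2*x^2) and exp(-2*x^2) > 0 for every x, so f'(x) = 0 ⇔ -12*x^2 - 8*x + 3 = 0.
  12*x^2 + 8*x - 3 = 0 has no rational roots; quadratic formula: x = (-8 ± √208)/24.
  ⇒ x = -sqrt(13)/6 - 1/3 ≈ -0.9343, -1/3 + sqrt(13)/6 ≈ 0.2676

f''(x) = 4*(4*x^2*(3*x + 2) - 9*x - 2)*exp(-2*x^2)
Second-derivative test at each critical point:
  f''(-0.9343) = 2.5171 > 0 → local minimum
  f''(0.2676) = -12.4979 < 0 → local maximum

Critical points: x = -sqrt(13)/6 - 1/3 ≈ -0.9343 (local minimum); x = -1/3 + sqrt(13)/6 ≈ 0.2676 (local maximum)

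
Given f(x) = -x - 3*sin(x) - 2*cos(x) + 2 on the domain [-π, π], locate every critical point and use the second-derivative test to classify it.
f'(x) = 2*sin(x) - 3*cos(x) - 1

Solve f'(x) = 0 on [-π, π]:
  f'(x) = 0 ⇔ 2*sin(x) - 3*cos(x) = 1. Write the left side as R·cos(x + φ) with R = √((-3)² + (-2)²) = sqrt(13), cos φ = -3*sqrt(13)/13, sin φ = -2*sqrt(13)/13; then cos(x + φ) = sqrt(13)/13. Solve for x and keep the solutions lying in [-π, π].
  ⇒ x = -pi + atan((2 - 6*sqrt(3))/(-4*sqrt(3) - 3)) ≈ -2.4398, atan((2 + 6*sqrt(3))/(-3 + 4*sqrt(3))) ≈ 1.2638

f''(x) = 3*sin(x) + 2*cos(x)
Second-derivative test at each critical point:
  f''(-2.4398) = -3.4641 < 0 → local maximum
  f''(1.2638) = 3.4641 > 0 → local minimum

Critical points: x = -pi + atan((2 - 6*sqrt(3))/(-4*sqrt(3) - 3)) ≈ -2.4398 (local maximum); x = atan((2 + 6*sqrt(3))/(-3 + 4*sqrt(3))) ≈ 1.2638 (local minimum)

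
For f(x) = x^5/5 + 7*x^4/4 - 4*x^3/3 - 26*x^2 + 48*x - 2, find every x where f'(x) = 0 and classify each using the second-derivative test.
f'(x) = x^4 + 7*x^3 - 4*x^2 - 52*x + 48

Solve f'(x) = 0:
  Factor: x^4 + 7*x^3 - 4*x^2 - 52*x + 48 = (x - 2)*(x - 1)*(x + 4)*(x + 6) = 0.
  ⇒ x = -6, -4, 1, 2

f''(x) = 4*x^3 + 21*x^2 - 8*x - 52
Second-derivative test at each critical point:
  f''(-6) = -112 < 0 → local maximum
  f''(-4) = 60 > 0 → local minimum
  f''(1) = -35 < 0 → local maximum
  f''(2) = 48 > 0 → local minimum

Critical points: x = -6 (local maximum); x = -4 (local minimum); x = 1 (local maximum); x = 2 (local minimum)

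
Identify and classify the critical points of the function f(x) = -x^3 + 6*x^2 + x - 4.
f'(x) = -3*x^2 + 12*x + 1

Solve f'(x) = 0:
  3*x^2 - 12*x - 1 = 0 has no rational roots; quadratic formula: x = (12 ± √156)/6.
  ⇒ x = 2 - sqrt(39)/3 ≈ -0.0817, 2 + sqrt(39)/3 ≈ 4.0817

f''(x) = 12 - 6*x
Second-derivative test at each critical point:
  f''(-0.0817) = 12.4900 > 0 → local minimum
  f''(4.0817) = -12.4900 < 0 → local maximum

Critical points: x = 2 - sqrt(39)/3 ≈ -0.0817 (local minimum); x = 2 + sqrt(39)/3 ≈ 4.0817 (local maximum)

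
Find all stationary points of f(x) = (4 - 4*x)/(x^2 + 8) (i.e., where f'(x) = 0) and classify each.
f'(x) = 4*(-x^2 + 2*x*(x - 1) - 8)/(x^2 + 8)^2

Solve f'(x) = 0:
  f'(x) = 4*(x - 4)*(x + 2)/(x^2 + 8)^2; the denominator is positive wherever f is defined, so f'(x) = 0 ⇔ 4*x^2 - 8*x - 32 = 0.
  Factor: 4*x^2 - 8*x - 32 = 4*(x - 4)*(x + 2) = 0.
  ⇒ x = -2, 4

f''(x) = 8*(4*x^2*(1 - x) + (3*x - 1)*(x^2 + 8))/(x^2 + 8)^3
Second-derivative test at each critical point:
  f''(-2) = -1/6 < 0 → local maximum
  f''(4) = 1/24 > 0 → local minimum

Critical points: x = -2 (local maximum); x = 4 (local minimum)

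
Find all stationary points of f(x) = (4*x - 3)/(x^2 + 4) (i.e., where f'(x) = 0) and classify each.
f'(x) = 2*(-2*x^2 + 3*x + 8)/(x^4 + 8*x^2 + 16)

Solve f'(x) = 0:
  f'(x) = -2*(2*x^2 - 3*x - 8)/(x^2 + 4)^2; the denominator is positive wherever f is defined, so f'(x) = 0 ⇔ -4*x^2 + 6*x + 16 = 0.
  Factor: -4*x^2 + 6*x + 16 = -2*(2*x^2 - 3*x - 8); 2*x^2 - 3*x - 8 = 0 has no rational roots; quadratic formula: x = (3 ± √73)/4.
  ⇒ x = 3/4 - sqrt(73)/4 ≈ -1.3860, 3/4 + sqrt(73)/4 ≈ 2.8860

f''(x) = 2*(4*x^2*(4*x - 3) + 3*(1 - 4*x)*(x^2 + 4))/(x^2 + 4)^3
Second-derivative test at each critical point:
  f''(-1.3860) = 0.4874 > 0 → local minimum
  f''(2.8860) = -0.1124 < 0 → local maximum

Critical points: x = 3/4 - sqrt(73)/4 ≈ -1.3860 (local minimum); x = 3/4 + sqrt(73)/4 ≈ 2.8860 (local maximum)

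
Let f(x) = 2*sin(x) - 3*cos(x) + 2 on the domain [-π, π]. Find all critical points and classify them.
f'(x) = 3*sin(x) + 2*cos(x)

Solve f'(x) = 0 on [-π, π]:
  f'(x) = 0 ⇔ 2*cos(x) = -3*sin(x) ⇔ tan(x) = -2/3, i.e. x = arctan(-2/3) + nπ; keep the solutions lying in [-π, π].
  ⇒ x = -atan(2/3) ≈ -0.5880, pi - atan(2/3) ≈ 2.5536

f''(x) = -2*sin(x) + 3*cos(x)
Second-derivative test at each critical point:
  f''(-0.5880) = 3.6056 > 0 → local minimum
  f''(2.5536) = -3.6056 < 0 → local maximum

Critical points: x = -atan(2/3) ≈ -0.5880 (local minimum); x = pi - atan(2/3) ≈ 2.5536 (local maximum)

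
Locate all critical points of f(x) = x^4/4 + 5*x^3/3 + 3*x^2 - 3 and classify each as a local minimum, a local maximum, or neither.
f'(x) = x*(x^2 + 5*x + 6)

Solve f'(x) = 0:
  Factor: x^3 + 5*x^2 + 6*x = x*(x + 2)*(x + 3) = 0.
  ⇒ x = -3, -2, 0

f''(x) = 3*x^2 + 10*x + 6
Second-derivative test at each critical point:
  f''(-3) = 3 > 0 → local minimum
  f''(-2) = -2 < 0 → local maximum
  f''(0) = 6 > 0 → local minimum

Critical points: x = -3 (local minimum); x = -2 (local maximum); x = 0 (local minimum)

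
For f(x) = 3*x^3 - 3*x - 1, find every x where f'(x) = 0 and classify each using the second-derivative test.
f'(x) = 9*x^2 - 3

Solve f'(x) = 0:
  Factor: 9*x^2 - 3 = 3*(3*x^2 - 1); 3*x^2 - 1 = 0 has no rational roots; quadratic formula: x = (0 ± √12)/6.
  ⇒ x = -sqrt(3)/3 ≈ -0.5774, sqrt(3)/3 ≈ 0.5774

f''(x) = 18*x
Second-derivative test at each critical point:
  f''(-0.5774) = -10.3923 < 0 → local maximum
  f''(0.5774) = 10.3923 > 0 → local minimum

Critical points: x = -sqrt(3)/3 ≈ -0.5774 (local maximum); x = sqrt(3)/3 ≈ 0.5774 (local minimum)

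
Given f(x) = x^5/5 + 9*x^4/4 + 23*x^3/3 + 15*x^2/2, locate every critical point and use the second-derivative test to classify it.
f'(x) = x*(x^3 + 9*x^2 + 23*x + 15)

Solve f'(x) = 0:
  Factor: x^4 + 9*x^3 + 23*x^2 + 15*x = x*(x + 1)*(x + 3)*(x + 5) = 0.
  ⇒ x = -5, -3, -1, 0

f''(x) = 4*x^3 + 27*x^2 + 46*x + 15
Second-derivative test at each critical point:
  f''(-5) = -40 < 0 → local maximum
  f''(-3) = 12 > 0 → local minimum
  f''(-1) = -8 < 0 → local maximum
  f''(0) = 15 > 0 → local minimum

Critical points: x = -5 (local maximum); x = -3 (local minimum); x = -1 (local maximum); x = 0 (local minimum)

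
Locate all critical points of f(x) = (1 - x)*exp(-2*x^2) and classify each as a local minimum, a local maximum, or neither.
f'(x) = (4*x*(x - 1) - 1)*exp(-2*x^2)

Solve f'(x) = 0:
  f'(x) = (4*x^2 - 4*x - 1)·exp(-2*x^2) and exp(-2*x^2) > 0 for every x, so f'(x) = 0 ⇔ 4*x^2 - 4*x - 1 = 0.
  4*x^2 - 4*x - 1 = 0 has no rational roots; quadratic formula: x = (4 ± √32)/8.
  ⇒ x = 1/2 - sqrt(2)/2 ≈ -0.2071, 1/2 + sqrt(2)/2 ≈ 1.2071

f''(x) = 4*(4*x^2*(1 - x) + 3*x - 1)*exp(-2*x^2)
Second-derivative test at each critical point:
  f''(-0.2071) = -5.1918 < 0 → local maximum
  f''(1.2071) = 0.3069 > 0 → local minimum

Critical points: x = 1/2 - sqrt(2)/2 ≈ -0.2071 (local maximum); x = 1/2 + sqrt(2)/2 ≈ 1.2071 (local minimum)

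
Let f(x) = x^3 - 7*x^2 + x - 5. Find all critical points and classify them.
f'(x) = 3*x^2 - 14*x + 1

Solve f'(x) = 0:
  3*x^2 - 14*x + 1 = 0 has no rational roots; quadratic formula: x = (14 ± √184)/6.
  ⇒ x = 7/3 - sqrt(46)/3 ≈ 0.0726, sqrt(46)/3 + 7/3 ≈ 4.5941

f''(x) = 6*x - 14
Second-derivative test at each critical point:
  f''(0.0726) = -13.5647 < 0 → local maximum
  f''(4.5941) = 13.5647 > 0 → local minimum

Critical points: x = 7/3 - sqrt(46)/3 ≈ 0.0726 (local maximum); x = sqrt(46)/3 + 7/3 ≈ 4.5941 (local minimum)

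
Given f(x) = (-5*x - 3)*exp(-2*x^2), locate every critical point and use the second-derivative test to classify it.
f'(x) = (4*x*(5*x + 3) - 5)*exp(-2*x^2)

Solve f'(x) = 0:
  f'(x) = (20*x^2 + 12*x - 5)·exp(-2*x^2) and exp(-2*x^2) > 0 for every x, so f'(x) = 0 ⇔ 20*x^2 + 12*x - 5 = 0.
  20*x^2 + 12*x - 5 = 0 has no rational roots; quadratic formula: x = (-12 ± √544)/40.
  ⇒ x = -sqrt(34)/10 - 3/10 ≈ -0.8831, -3/10 + sqrt(34)/10 ≈ 0.2831

f''(x) = 4*(-20*x^3 - 12*x^2 + 15*x + 3)*exp(-2*x^2)
Second-derivative test at each critical point:
  f''(-0.8831) = -4.9026 < 0 → local maximum
  f''(0.2831) = 19.8696 > 0 → local minimum

Critical points: x = -sqrt(34)/10 - 3/10 ≈ -0.8831 (local maximum); x = -3/10 + sqrt(34)/10 ≈ 0.2831 (local minimum)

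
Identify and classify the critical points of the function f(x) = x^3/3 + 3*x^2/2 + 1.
f'(x) = x*(x + 3)

Solve f'(x) = 0:
  Factor: x^2 + 3*x = x*(x + 3) = 0.
  ⇒ x = -3, 0

f''(x) = 2*x + 3
Second-derivative test at each critical point:
  f''(-3) = -3 < 0 → local maximum
  f''(0) = 3 > 0 → local minimum

Critical points: x = -3 (local maximum); x = 0 (local minimum)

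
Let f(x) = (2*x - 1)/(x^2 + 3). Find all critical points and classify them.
f'(x) = 2*(-x^2 + x + 3)/(x^4 + 6*x^2 + 9)

Solve f'(x) = 0:
  f'(x) = -2*(x^2 - x - 3)/(x^2 + 3)^2; the denominator is positive wherever f is defined, so f'(x) = 0 ⇔ -2*x^2 + 2*x + 6 = 0.
  Factor: -2*x^2 + 2*x + 6 = -2*(x^2 - x - 3); x^2 - x - 3 = 0 has no rational roots; quadratic formula: x = (1 ± √13)/2.
  ⇒ x = 1/2 - sqrt(13)/2 ≈ -1.3028, 1/2 + sqrt(13)/2 ≈ 2.3028

f''(x) = 2*(4*x^2*(2*x - 1) + (1 - 6*x)*(x^2 + 3))/(x^2 + 3)^3
Second-derivative test at each critical point:
  f''(-1.3028) = 0.3268 > 0 → local minimum
  f''(2.3028) = -0.1046 < 0 → local maximum

Critical points: x = 1/2 - sqrt(13)/2 ≈ -1.3028 (local minimum); x = 1/2 + sqrt(13)/2 ≈ 2.3028 (local maximum)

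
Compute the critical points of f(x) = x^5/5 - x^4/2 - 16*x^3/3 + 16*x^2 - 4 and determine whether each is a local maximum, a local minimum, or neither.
f'(x) = x*(x^3 - 2*x^2 - 16*x + 32)

Solve f'(x) = 0:
  Factor: x^4 - 2*x^3 - 16*x^2 + 32*x = x*(x - 4)*(x - 2)*(x + 4) = 0.
  ⇒ x = -4, 0, 2, 4

f''(x) = 4*x^3 - 6*x^2 - 32*x + 32
Second-derivative test at each critical point:
  f''(-4) = -192 < 0 → local maximum
  f''(0) = 32 > 0 → local minimum
  f''(2) = -24 < 0 → local maximum
  f''(4) = 64 > 0 → local minimum

Critical points: x = -4 (local maximum); x = 0 (local minimum); x = 2 (local maximum); x = 4 (local minimum)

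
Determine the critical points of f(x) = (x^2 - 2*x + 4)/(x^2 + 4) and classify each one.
f'(x) = 2*(x^2 - 4)/(x^4 + 8*x^2 + 16)

Solve f'(x) = 0:
  f'(x) = 2*(x - 2)*(x + 2)/(x^2 + 4)^2; the denominator is positive wherever f is defined, so f'(x) = 0 ⇔ 2*x^2 - 8 = 0.
  Factor: 2*x^2 - 8 = 2*(x - 2)*(x + 2) = 0.
  ⇒ x = -2, 2

f''(x) = 4*x*(12 - x^2)/(x^6 + 12*x^4 + 48*x^2 + 64)
Second-derivative test at each critical point:
  f''(-2) = -1/8 < 0 → local maximum
  f''(2) = 1/8 > 0 → local minimum

Critical points: x = -2 (local maximum); x = 2 (local minimum)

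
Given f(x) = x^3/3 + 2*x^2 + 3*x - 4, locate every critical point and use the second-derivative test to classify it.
f'(x) = x^2 + 4*x + 3

Solve f'(x) = 0:
  Factor: x^2 + 4*x + 3 = (x + 1)*(x + 3) = 0.
  ⇒ x = -3, -1

f''(x) = 2*x + 4
Second-derivative test at each critical point:
  f''(-3) = -2 < 0 → local maximum
  f''(-1) = 2 > 0 → local minimum

Critical points: x = -3 (local maximum); x = -1 (local minimum)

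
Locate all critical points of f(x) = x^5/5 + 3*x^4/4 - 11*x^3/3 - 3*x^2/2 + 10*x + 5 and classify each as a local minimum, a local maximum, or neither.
f'(x) = x^4 + 3*x^3 - 11*x^2 - 3*x + 10

Solve f'(x) = 0:
  Factor: x^4 + 3*x^3 - 11*x^2 - 3*x + 10 = (x - 2)*(x - 1)*(x + 1)*(x + 5) = 0.
  ⇒ x = -5, -1, 1, 2

f''(x) = 4*x^3 + 9*x^2 - 22*x - 3
Second-derivative test at each critical point:
  f''(-5) = -168 < 0 → local maximum
  f''(-1) = 24 > 0 → local minimum
  f''(1) = -12 < 0 → local maximum
  f''(2) = 21 > 0 → local minimum

Critical points: x = -5 (local maximum); x = -1 (local minimum); x = 1 (local maximum); x = 2 (local minimum)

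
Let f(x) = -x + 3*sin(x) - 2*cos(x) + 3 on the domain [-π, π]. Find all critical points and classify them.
f'(x) = 2*sin(x) + 3*cos(x) - 1

Solve f'(x) = 0 on [-π, π]:
  f'(x) = 0 ⇔ 2*sin(x) + 3*cos(x) = 1. Write the left side as R·cos(x + φ) with R = √(3² + (-2)²) = sqrt(13), cos φ = 3*sqrt(13)/13, sin φ = -2*sqrt(13)/13; then cos(x + φ) = sqrt(13)/13. Solve for x and keep the solutions lying in [-π, π].
  ⇒ x = atan((2 - 6*sqrt(3))/(3 + 4*sqrt(3))) ≈ -0.7018, atan((2 + 6*sqrt(3))/(3 - 4*sqrt(3))) + pi ≈ 1.8778

f''(x) = -3*sin(x) + 2*cos(x)
Second-derivative test at each critical point:
  f''(-0.7018) = 3.4641 > 0 → local minimum
  f''(1.8778) = -3.4641 < 0 → local maximum

Critical points: x = atan((2 - 6*sqrt(3))/(3 + 4*sqrt(3))) ≈ -0.7018 (local minimum); x = atan((2 + 6*sqrt(3))/(3 - 4*sqrt(3))) + pi ≈ 1.8778 (local maximum)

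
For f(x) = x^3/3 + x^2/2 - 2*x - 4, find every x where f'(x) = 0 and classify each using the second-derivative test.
f'(x) = x^2 + x - 2

Solve f'(x) = 0:
  Factor: x^2 + x - 2 = (x - 1)*(x + 2) = 0.
  ⇒ x = -2, 1

f''(x) = 2*x + 1
Second-derivative test at each critical point:
  f''(-2) = -3 < 0 → local maximum
  f''(1) = 3 > 0 → local minimum

Critical points: x = -2 (local maximum); x = 1 (local minimum)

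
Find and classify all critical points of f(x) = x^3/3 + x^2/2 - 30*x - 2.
f'(x) = x^2 + x - 30

Solve f'(x) = 0:
  Factor: x^2 + x - 30 = (x - 5)*(x + 6) = 0.
  ⇒ x = -6, 5

f''(x) = 2*x + 1
Second-derivative test at each critical point:
  f''(-6) = -11 < 0 → local maximum
  f''(5) = 11 > 0 → local minimum

Critical points: x = -6 (local maximum); x = 5 (local minimum)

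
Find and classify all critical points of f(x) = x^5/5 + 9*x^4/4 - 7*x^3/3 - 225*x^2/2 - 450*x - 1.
f'(x) = x^4 + 9*x^3 - 7*x^2 - 225*x - 450

Solve f'(x) = 0:
  Factor: x^4 + 9*x^3 - 7*x^2 - 225*x - 450 = (x - 5)*(x + 3)*(x + 5)*(x + 6) = 0.
  ⇒ x = -6, -5, -3, 5

f''(x) = 4*x^3 + 27*x^2 - 14*x - 225
Second-derivative test at each critical point:
  f''(-6) = -33 < 0 → local maximum
  f''(-5) = 20 > 0 → local minimum
  f''(-3) = -48 < 0 → local maximum
  f''(5) = 880 > 0 → local minimum

Critical points: x = -6 (local maximum); x = -5 (local minimum); x = -3 (local maximum); x = 5 (local minimum)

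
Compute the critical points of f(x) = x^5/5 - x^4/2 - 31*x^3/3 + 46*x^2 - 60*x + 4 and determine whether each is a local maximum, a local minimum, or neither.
f'(x) = x^4 - 2*x^3 - 31*x^2 + 92*x - 60

Solve f'(x) = 0:
  Factor: x^4 - 2*x^3 - 31*x^2 + 92*x - 60 = (x - 5)*(x - 2)*(x - 1)*(x + 6) = 0.
  ⇒ x = -6, 1, 2, 5

f''(x) = 4*x^3 - 6*x^2 - 62*x + 92
Second-derivative test at each critical point:
  f''(-6) = -616 < 0 → local maximum
  f''(1) = 28 > 0 → local minimum
  f''(2) = -24 < 0 → local maximum
  f''(5) = 132 > 0 → local minimum

Critical points: x = -6 (local maximum); x = 1 (local minimum); x = 2 (local maximum); x = 5 (local minimum)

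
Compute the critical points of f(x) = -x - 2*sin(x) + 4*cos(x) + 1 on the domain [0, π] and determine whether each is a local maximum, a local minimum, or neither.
f'(x) = -4*sin(x) - 2*cos(x) - 1

Solve f'(x) = 0 on [0, π]:
  f'(x) = 0 ⇔ -4*sin(x) - 2*cos(x) = 1. Write the left side as R·cos(x + φ) with R = √((-2)² + 4²) = 2*sqrt(5), cos φ = -sqrt(5)/5, sin φ = 2*sqrt(5)/5; then cos(x + φ) = sqrt(5)/10. Solve for x and keep the solutions lying in [0, π].
  ⇒ x = atan((-2 + sqrt(19))/(-2*sqrt(19) - 1)) + pi ≈ 2.9035

f''(x) = 2*sin(x) - 4*cos(x)
Second-derivative test at each critical point:
  f''(2.9035) = 4.3589 > 0 → local minimum

Critical points: x = atan((-2 + sqrt(19))/(-2*sqrt(19) - 1)) + pi ≈ 2.9035 (local minimum)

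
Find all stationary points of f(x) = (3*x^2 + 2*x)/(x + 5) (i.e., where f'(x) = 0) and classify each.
f'(x) = (3*x^2 + 30*x + 10)/(x^2 + 10*x + 25)

Solve f'(x) = 0:
  f'(x) = (3*x^2 + 30*x + 10)/(x + 5)^2; the denominator is positive wherever f is defined, so f'(x) = 0 ⇔ 3*x^2 + 30*x + 10 = 0.
  3*x^2 + 30*x + 10 = 0 has no rational roots; quadratic formula: x = (-30 ± √780)/6.
  ⇒ x = -5 - sqrt(195)/3 ≈ -9.6547, -5 + sqrt(195)/3 ≈ -0.3453

f''(x) = 130/(x^3 + 15*x^2 + 75*x + 125)
Second-derivative test at each critical point:
  f''(-9.6547) = -1.2890 < 0 → local maximum
  f''(-0.3453) = 1.2890 > 0 → local minimum

Critical points: x = -5 - sqrt(195)/3 ≈ -9.6547 (local maximum); x = -5 + sqrt(195)/3 ≈ -0.3453 (local minimum)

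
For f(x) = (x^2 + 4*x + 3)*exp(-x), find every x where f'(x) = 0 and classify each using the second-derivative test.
f'(x) = (-x^2 - 2*x + 1)*exp(-x)

Solve f'(x) = 0:
  f'(x) = (-x^2 - 2*x + 1)·exp(-x) and exp(-x) > 0 for every x, so f'(x) = 0 ⇔ -x^2 - 2*x + 1 = 0.
  x^2 + 2*x - 1 = 0 has no rational roots; quadratic formula: x = (-2 ± √8)/2.
  ⇒ x = -sqrt(2) - 1 ≈ -2.4142, -1 + sqrt(2) ≈ 0.4142

f''(x) = (x^2 - 3)*exp(-x)
Second-derivative test at each critical point:
  f''(-2.4142) = 31.6246 > 0 → local minimum
  f''(0.4142) = -1.8692 < 0 → local maximum

Critical points: x = -sqrt(2) - 1 ≈ -2.4142 (local minimum); x = -1 + sqrt(2) ≈ 0.4142 (local maximum)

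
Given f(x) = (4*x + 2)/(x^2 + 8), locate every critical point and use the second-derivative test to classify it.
f'(x) = 4*(-x^2 - x + 8)/(x^4 + 16*x^2 + 64)

Solve f'(x) = 0:
  f'(x) = -4*(x^2 + x - 8)/(x^2 + 8)^2; the denominator is positive wherever f is defined, so f'(x) = 0 ⇔ -4*x^2 - 4*x + 32 = 0.
  Factor: -4*x^2 - 4*x + 32 = -4*(x^2 + x - 8); x^2 + x - 8 = 0 has no rational roots; quadratic formula: x = (-1 ± √33)/2.
  ⇒ x = -sqrt(33)/2 - 1/2 ≈ -3.3723, -1/2 + sqrt(33)/2 ≈ 2.3723

f''(x) = 4*(4*x^2*(2*x + 1) - (6*x + 1)*(x^2 + 8))/(x^2 + 8)^3
Second-derivative test at each critical point:
  f''(-3.3723) = 0.0612 > 0 → local minimum
  f''(2.3723) = -0.1237 < 0 → local maximum

Critical points: x = -sqrt(33)/2 - 1/2 ≈ -3.3723 (local minimum); x = -1/2 + sqrt(33)/2 ≈ 2.3723 (local maximum)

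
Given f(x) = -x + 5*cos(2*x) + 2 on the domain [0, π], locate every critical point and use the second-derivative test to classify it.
f'(x) = -10*sin(2*x) - 1

Solve f'(x) = 0 on [0, π]:
  f'(x) = 0 ⇔ sin(2*x) = -1/10, i.e. 2*x = arcsin(-1/10) + 2nπ or 2*x = π − arcsin(-1/10) + 2nπ; keep the solutions lying in [0, π].
  ⇒ x = asin(1/10)/2 + pi/2 ≈ 1.6209, pi - asin(1/10)/2 ≈ 3.0915

f''(x) = -20*cos(2*x)
Second-derivative test at each critical point:
  f''(1.6209) = 19.8997 > 0 → local minimum
  f''(3.0915) = -19.8997 < 0 → local maximum

Critical points: x = asin(1/10)/2 + pi/2 ≈ 1.6209 (local minimum); x = pi - asin(1/10)/2 ≈ 3.0915 (local maximum)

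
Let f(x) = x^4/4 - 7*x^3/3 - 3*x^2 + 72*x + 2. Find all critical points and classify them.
f'(x) = x^3 - 7*x^2 - 6*x + 72

Solve f'(x) = 0:
  Factor: x^3 - 7*x^2 - 6*x + 72 = (x - 6)*(x - 4)*(x + 3) = 0.
  ⇒ x = -3, 4, 6

f''(x) = 3*x^2 - 14*x - 6
Second-derivative test at each critical point:
  f''(-3) = 63 > 0 → local minimum
  f''(4) = -14 < 0 → local maximum
  f''(6) = 18 > 0 → local minimum

Critical points: x = -3 (local minimum); x = 4 (local maximum); x = 6 (local minimum)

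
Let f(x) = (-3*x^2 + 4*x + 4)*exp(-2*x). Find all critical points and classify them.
f'(x) = 2*(3*x^2 - 7*x - 2)*exp(-2*x)

Solve f'(x) = 0:
  f'(x) = (6*x^2 - 14*x - 4)·exp(-2*x) and exp(-2*x) > 0 for every x, so f'(x) = 0 ⇔ 6*x^2 - 14*x - 4 = 0.
  Factor: 6*x^2 - 14*x - 4 = 2*(3*x^2 - 7*x - 2); 3*x^2 - 7*x - 2 = 0 has no rational roots; quadratic formula: x = (7 ± √73)/6.
  ⇒ x = 7/6 - sqrt(73)/6 ≈ -0.2573, 7/6 + sqrt(73)/6 ≈ 2.5907

f''(x) = 2*(-6*x^2 + 20*x - 3)*exp(-2*x)
Second-derivative test at each critical point:
  f''(-0.2573) = -28.5897 < 0 → local maximum
  f''(2.5907) = 0.0960 > 0 → local minimum

Critical points: x = 7/6 - sqrt(73)/6 ≈ -0.2573 (local maximum); x = 7/6 + sqrt(73)/6 ≈ 2.5907 (local minimum)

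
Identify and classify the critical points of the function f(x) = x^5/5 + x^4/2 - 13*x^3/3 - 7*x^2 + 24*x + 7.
f'(x) = x^4 + 2*x^3 - 13*x^2 - 14*x + 24

Solve f'(x) = 0:
  Factor: x^4 + 2*x^3 - 13*x^2 - 14*x + 24 = (x - 3)*(x - 1)*(x + 2)*(x + 4) = 0.
  ⇒ x = -4, -2, 1, 3

f''(x) = 4*x^3 + 6*x^2 - 26*x - 14
Second-derivative test at each critical point:
  f''(-4) = -70 < 0 → local maximum
  f''(-2) = 30 > 0 → local minimum
  f''(1) = -30 < 0 → local maximum
  f''(3) = 70 > 0 → local minimum

Critical points: x = -4 (local maximum); x = -2 (local minimum); x = 1 (local maximum); x = 3 (local minimum)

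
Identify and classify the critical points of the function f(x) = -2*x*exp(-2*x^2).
f'(x) = 2*(4*x^2 - 1)*exp(-2*x^2)

Solve f'(x) = 0:
  f'(x) = (8*x^2 - 2)·exp(-2*x^2) and exp(-2*x^2) > 0 for every x, so f'(x) = 0 ⇔ 8*x^2 - 2 = 0.
  Factor: 8*x^2 - 2 = 2*(2*x - 1)*(2*x + 1) = 0.
  ⇒ x = -1/2, 1/2

f''(x) = (-32*x^3 + 24*x)*exp(-2*x^2)
Second-derivative test at each critical point:
  f''(-1/2) = -4.8522 < 0 → local maximum
  f''(1/2) = 4.8522 > 0 → local minimum

Critical points: x = -1/2 (local maximum); x = 1/2 (local minimum)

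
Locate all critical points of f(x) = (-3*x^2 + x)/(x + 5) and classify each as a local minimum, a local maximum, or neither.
f'(x) = (-3*x^2 - 30*x + 5)/(x^2 + 10*x + 25)

Solve f'(x) = 0:
  f'(x) = -(3*x^2 + 30*x - 5)/(x + 5)^2; the denominator is positive wherever f is defined, so f'(x) = 0 ⇔ -3*x^2 - 30*x + 5 = 0.
  3*x^2 + 30*x - 5 = 0 has no rational roots; quadratic formula: x = (-30 ± √960)/6.
  ⇒ x = -4*sqrt(15)/3 - 5 ≈ -10.1640, -5 + 4*sqrt(15)/3 ≈ 0.1640

f''(x) = -160/(x^3 + 15*x^2 + 75*x + 125)
Second-derivative test at each critical point:
  f''(-10.1640) = 1.1619 > 0 → local minimum
  f''(0.1640) = -1.1619 < 0 → local maximum

Critical points: x = -4*sqrt(15)/3 - 5 ≈ -10.1640 (local minimum); x = -5 + 4*sqrt(15)/3 ≈ 0.1640 (local maximum)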